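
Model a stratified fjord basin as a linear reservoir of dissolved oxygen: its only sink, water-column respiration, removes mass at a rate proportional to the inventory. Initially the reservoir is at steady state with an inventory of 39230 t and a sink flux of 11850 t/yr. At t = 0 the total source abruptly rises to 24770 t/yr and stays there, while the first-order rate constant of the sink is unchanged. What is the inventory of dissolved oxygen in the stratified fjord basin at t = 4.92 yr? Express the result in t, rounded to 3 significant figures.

τ = M₀/F₀ = 39230/11850 = 3.311 yr; rate constant k = 1/τ.
New steady state M_∞ = F₁/k = F₁·τ = 24770 × 3.311 = 82002 t.
M(t) = M_∞ + (M₀ − M_∞)·e^(−t/τ); t/τ = 4.92/3.311 = 1.486, so e^(−t/τ) = 0.2262.
M(t) = 82002 − 42770 × 0.2262 = 72325 t.

72300 t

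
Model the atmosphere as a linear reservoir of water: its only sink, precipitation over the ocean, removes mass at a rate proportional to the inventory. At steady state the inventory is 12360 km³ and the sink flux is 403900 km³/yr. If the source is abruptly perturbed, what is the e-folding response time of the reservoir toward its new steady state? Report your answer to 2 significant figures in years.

0.031 yr

For a linear reservoir the response time equals the residence time τ = M/F.
τ = 12360 / 403900 = 0.03060 yr.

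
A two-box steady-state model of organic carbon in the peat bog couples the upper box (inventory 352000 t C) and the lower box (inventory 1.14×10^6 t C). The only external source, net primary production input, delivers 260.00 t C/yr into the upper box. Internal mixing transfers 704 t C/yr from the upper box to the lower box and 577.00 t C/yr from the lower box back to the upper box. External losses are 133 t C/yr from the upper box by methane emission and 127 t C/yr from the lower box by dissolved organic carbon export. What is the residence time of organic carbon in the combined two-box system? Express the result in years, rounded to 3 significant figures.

5740 yr

Treat the two boxes together as one reservoir: the mixing fluxes between them are internal recycling, so τ = ΣM / Σ(external losses).
M_total = 352000 + 1.14×10^6 = 1.4920×10^6 t C.
ΣF_external_out = 133 + 127 = 260.00 t C/yr.
τ = M_total / ΣF_ext = 1.4920×10^6 / 260.00 = 5738 yr.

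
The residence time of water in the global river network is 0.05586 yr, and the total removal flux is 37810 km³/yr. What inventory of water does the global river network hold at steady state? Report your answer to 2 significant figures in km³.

2100 km³

τ = M/F ⇒ M = τ × F = 0.05586 × 37810 = 2112 km³.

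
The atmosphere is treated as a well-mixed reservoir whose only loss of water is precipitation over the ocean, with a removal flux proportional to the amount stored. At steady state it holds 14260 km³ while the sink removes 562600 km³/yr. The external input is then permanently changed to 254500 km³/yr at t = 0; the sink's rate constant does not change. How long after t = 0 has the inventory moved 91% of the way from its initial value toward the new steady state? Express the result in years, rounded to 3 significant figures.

0.0610 yr

τ = M₀/F₀ = 14260/562600 = 0.02535 yr.
The remaining gap fraction is e^(−t/τ); 91% covered ⇒ e^(−t/τ) = 0.0900.
t = −τ ln(0.0900) = 0.02535 × 2.408 = 0.06103 yr.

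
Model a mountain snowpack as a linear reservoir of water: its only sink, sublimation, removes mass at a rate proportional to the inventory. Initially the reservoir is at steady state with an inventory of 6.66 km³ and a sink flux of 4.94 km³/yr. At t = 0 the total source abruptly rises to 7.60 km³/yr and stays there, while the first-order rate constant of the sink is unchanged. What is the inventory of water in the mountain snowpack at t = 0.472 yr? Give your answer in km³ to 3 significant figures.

7.72 km³

The sink rate constant is k = F₀/M₀ = 4.94/6.66 = 0.7417 yr⁻¹.
Solving dM/dt = F₁ − kM with M(0) = M₀ gives M(t) = F₁/k + (M₀ − F₁/k)·e^(−kt).
F₁/k = 7.60/0.7417 = 10.246 km³; kt = 0.7417 × 0.472 = 0.3501, e^(−kt) = 0.7046.
M(0.472) = 10.246 + (6.66 − 10.246) × 0.7046 = 10.246 − 2.527 = 7.7193 km³.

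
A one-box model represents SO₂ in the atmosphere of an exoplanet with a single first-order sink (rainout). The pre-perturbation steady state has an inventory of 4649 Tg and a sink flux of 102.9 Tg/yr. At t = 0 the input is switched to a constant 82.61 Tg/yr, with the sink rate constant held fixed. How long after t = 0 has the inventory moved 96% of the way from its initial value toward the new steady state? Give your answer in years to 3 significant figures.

145 yr

τ = M₀/F₀ = 4649/102.9 = 45.18 yr.
The remaining gap fraction is e^(−t/τ); 96% covered ⇒ e^(−t/τ) = 0.0400.
t = −τ ln(0.0400) = 45.18 × 3.219 = 145.4 yr.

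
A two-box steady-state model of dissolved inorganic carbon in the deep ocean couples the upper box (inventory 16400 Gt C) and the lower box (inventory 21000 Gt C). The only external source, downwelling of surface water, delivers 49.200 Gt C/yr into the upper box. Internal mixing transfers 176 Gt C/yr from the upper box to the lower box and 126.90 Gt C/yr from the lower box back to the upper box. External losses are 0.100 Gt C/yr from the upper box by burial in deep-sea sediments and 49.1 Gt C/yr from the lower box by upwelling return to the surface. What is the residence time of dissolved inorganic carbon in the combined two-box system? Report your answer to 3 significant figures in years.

760 yr

Treat the two boxes together as one reservoir: the mixing fluxes between them are internal recycling, so τ = ΣM / Σ(external losses).
M_total = 16400 + 21000 = 37400 Gt C.
ΣF_external_out = 0.100 + 49.1 = 49.200 Gt C/yr.
τ = M_total / ΣF_ext = 37400 / 49.200 = 760.2 yr.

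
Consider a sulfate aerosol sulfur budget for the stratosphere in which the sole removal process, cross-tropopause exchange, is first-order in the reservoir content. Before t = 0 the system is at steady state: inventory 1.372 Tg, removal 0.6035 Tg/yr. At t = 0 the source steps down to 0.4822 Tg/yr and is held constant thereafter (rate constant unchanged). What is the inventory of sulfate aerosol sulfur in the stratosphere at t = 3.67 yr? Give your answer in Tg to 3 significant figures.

1.15 Tg

τ = M₀/F₀ = 1.372/0.6035 = 2.273 yr; rate constant k = 1/τ.
New steady state M_∞ = F₁/k = F₁·τ = 0.4822 × 2.273 = 1.0962 Tg.
M(t) = M_∞ + (M₀ − M_∞)·e^(−t/τ); t/τ = 3.67/2.273 = 1.614, so e^(−t/τ) = 0.1990.
M(t) = 1.0962 + 0.2758 × 0.1990 = 1.1511 Tg.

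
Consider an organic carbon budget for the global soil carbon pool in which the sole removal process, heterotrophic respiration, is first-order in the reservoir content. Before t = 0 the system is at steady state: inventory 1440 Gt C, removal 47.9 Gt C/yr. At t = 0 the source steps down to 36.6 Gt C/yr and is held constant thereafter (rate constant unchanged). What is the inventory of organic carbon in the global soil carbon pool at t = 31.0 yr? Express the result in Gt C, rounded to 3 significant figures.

1220 Gt C

τ = M₀/F₀ = 1440/47.9 = 30.06 yr; rate constant k = 1/τ.
New steady state M_∞ = F₁/k = F₁·τ = 36.6 × 30.06 = 1100.3 Gt C.
M(t) = M_∞ + (M₀ − M_∞)·e^(−t/τ); t/τ = 31.0/30.06 = 1.031, so e^(−t/τ) = 0.3566.
M(t) = 1100.3 + 339.7 × 0.3566 = 1221.4 Gt C.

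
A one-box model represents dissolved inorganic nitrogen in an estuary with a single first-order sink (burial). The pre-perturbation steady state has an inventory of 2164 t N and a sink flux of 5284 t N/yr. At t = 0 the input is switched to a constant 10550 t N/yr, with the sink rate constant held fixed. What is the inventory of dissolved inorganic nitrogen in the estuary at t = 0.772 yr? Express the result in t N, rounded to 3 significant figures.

3990 t N

Residence time τ = M₀/F₀ = 0.4095 yr. The eventual steady state is M_∞ = M₀·(F₁/F₀) = 2164 × 10550/5284 = 4320.6 t N.
The anomaly ΔM(t) = M(t) − M_∞ decays as ΔM₀·e^(−t/τ) with ΔM₀ = 2164 − 4320.6 = −2157 t N.
At t = 0.772 yr, e^(−t/τ) = e^(−1.885) = 0.1518, so ΔM = −327.4 t N and M = 4320.6 − 327.4 = 3993.2 t N.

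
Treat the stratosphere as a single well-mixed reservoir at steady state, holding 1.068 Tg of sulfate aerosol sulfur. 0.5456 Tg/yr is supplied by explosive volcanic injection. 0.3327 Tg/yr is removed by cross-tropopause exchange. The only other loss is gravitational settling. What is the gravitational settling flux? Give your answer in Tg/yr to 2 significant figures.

0.21 Tg/yr

At steady state ΣF_in = ΣF_out.
ΣF_in = 0.54560 Tg/yr.
Gravitational settling flux = ΣF_in − (0.3327) = 0.54560 − 0.3327 = 0.2129 Tg/yr.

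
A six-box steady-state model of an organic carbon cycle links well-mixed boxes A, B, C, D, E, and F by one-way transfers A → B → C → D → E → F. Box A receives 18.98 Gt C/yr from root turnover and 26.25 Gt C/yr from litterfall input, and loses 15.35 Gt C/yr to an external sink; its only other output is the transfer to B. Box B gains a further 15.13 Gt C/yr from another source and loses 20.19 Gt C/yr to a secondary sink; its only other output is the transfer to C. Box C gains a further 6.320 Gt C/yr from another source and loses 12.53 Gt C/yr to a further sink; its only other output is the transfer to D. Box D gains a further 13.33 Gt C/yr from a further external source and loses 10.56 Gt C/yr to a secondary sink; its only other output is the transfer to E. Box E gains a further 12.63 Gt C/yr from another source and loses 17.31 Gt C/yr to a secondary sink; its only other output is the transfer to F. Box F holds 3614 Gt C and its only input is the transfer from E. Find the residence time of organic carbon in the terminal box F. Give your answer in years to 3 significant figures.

Box A: F(A→B) = (18.98 + 26.25) − 15.35 = 29.880 Gt C/yr.
Box B: F(B→C) = (29.880 + 15.13) − 20.19 = 24.820 Gt C/yr.
Box C: F(C→D) = (24.820 + 6.320) − 12.53 = 18.610 Gt C/yr.
Box D: F(D→E) = (18.610 + 13.33) − 10.56 = 21.380 Gt C/yr.
Box E: F(E→F) = (21.380 + 12.63) − 17.31 = 16.700 Gt C/yr.
Box F throughput = its input = 16.700 Gt C/yr; τ = 3614 / 16.700 = 216.4 yr.

216 yr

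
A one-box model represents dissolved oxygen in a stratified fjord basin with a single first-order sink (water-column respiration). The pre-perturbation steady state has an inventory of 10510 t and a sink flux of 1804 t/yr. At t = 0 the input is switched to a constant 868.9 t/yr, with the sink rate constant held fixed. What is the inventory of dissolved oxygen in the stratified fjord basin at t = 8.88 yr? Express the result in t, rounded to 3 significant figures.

Residence time τ = M₀/F₀ = 5.826 yr. The eventual steady state is M_∞ = M₀·(F₁/F₀) = 10510 × 868.9/1804 = 5062.2 t.
The anomaly ΔM(t) = M(t) − M_∞ decays as ΔM₀·e^(−t/τ) with ΔM₀ = 10510 − 5062.2 = 5448 t.
At t = 8.88 yr, e^(−t/τ) = e^(−1.524) = 0.2178, so ΔM = 1186 t and M = 5062.2 + 1186 = 6248.7 t.

6250 t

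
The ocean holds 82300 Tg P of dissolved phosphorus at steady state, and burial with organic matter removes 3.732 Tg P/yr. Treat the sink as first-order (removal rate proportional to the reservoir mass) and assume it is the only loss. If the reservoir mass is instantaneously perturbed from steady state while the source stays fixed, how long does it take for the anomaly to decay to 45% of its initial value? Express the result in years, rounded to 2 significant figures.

For a linear reservoir the anomaly decays as exp(−t/τ) with τ = M/F = 82300/3.732 = 22050 yr.
exp(−t/τ) = 0.45 ⇒ t = −τ ln(0.45) = 22050 × 0.7985 = 17610 yr.

18000 yr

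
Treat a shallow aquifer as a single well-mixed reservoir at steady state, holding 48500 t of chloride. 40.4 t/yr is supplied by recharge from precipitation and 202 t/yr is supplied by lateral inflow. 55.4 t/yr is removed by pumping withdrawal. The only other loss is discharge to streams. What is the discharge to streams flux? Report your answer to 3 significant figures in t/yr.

At steady state ΣF_in = ΣF_out.
ΣF_in = 40.4 + 202 = 242.40 t/yr.
Discharge to streams flux = ΣF_in − (55.4) = 242.40 − 55.40 = 187.0 t/yr.

187 t/yr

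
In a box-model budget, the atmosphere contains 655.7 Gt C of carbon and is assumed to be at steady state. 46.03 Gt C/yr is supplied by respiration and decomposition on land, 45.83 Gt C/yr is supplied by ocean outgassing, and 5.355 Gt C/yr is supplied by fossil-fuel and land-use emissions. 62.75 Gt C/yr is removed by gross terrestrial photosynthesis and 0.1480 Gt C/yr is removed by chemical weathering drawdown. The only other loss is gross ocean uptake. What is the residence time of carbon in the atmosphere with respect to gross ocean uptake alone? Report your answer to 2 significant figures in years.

At steady state ΣF_in = ΣF_out.
ΣF_in = 46.03 + 45.83 + 5.355 = 97.215 Gt C/yr.
Gross ocean uptake flux = ΣF_in − (62.75 + 0.1480) = 97.215 − 62.90 = 34.32 Gt C/yr.
τ = M / F = 655.7 / 34.32 = 19.11 yr.

19 yr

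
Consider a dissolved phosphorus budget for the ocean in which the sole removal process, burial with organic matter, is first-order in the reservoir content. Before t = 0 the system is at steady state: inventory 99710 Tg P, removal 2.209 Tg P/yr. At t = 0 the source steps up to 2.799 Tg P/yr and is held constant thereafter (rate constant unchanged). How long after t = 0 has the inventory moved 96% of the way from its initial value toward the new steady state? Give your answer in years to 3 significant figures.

145000 yr

τ = M₀/F₀ = 99710/2.209 = 45140 yr.
The remaining gap fraction is e^(−t/τ); 96% covered ⇒ e^(−t/τ) = 0.0400.
t = −τ ln(0.0400) = 45140 × 3.219 = 145300 yr.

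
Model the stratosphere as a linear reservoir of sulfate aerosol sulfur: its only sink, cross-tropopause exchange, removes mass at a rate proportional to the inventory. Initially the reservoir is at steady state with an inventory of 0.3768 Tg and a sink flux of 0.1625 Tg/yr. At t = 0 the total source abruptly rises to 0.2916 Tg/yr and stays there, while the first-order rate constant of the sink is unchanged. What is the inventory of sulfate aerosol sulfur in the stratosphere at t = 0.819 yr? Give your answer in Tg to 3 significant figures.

0.466 Tg

τ = M₀/F₀ = 0.3768/0.1625 = 2.319 yr; rate constant k = 1/τ.
New steady state M_∞ = F₁/k = F₁·τ = 0.2916 × 2.319 = 0.67615 Tg.
M(t) = M_∞ + (M₀ − M_∞)·e^(−t/τ); t/τ = 0.819/2.319 = 0.3532, so e^(−t/τ) = 0.7024.
M(t) = 0.67615 − 0.2994 × 0.7024 = 0.46588 Tg.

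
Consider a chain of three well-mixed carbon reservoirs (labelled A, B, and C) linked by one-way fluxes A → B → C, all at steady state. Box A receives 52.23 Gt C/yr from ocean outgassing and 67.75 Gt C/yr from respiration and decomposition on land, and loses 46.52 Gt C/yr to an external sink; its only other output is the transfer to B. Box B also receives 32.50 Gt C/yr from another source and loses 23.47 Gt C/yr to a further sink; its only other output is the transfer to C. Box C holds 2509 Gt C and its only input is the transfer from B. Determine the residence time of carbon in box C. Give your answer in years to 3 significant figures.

Box A: F(A→B) = (52.23 + 67.75) − 46.52 = 73.460 Gt C/yr.
Box B: F(B→C) = (73.460 + 32.50) − 23.47 = 82.490 Gt C/yr.
Box C throughput = its input = 82.490 Gt C/yr; τ = 2509 / 82.490 = 30.42 yr.

30.4 yr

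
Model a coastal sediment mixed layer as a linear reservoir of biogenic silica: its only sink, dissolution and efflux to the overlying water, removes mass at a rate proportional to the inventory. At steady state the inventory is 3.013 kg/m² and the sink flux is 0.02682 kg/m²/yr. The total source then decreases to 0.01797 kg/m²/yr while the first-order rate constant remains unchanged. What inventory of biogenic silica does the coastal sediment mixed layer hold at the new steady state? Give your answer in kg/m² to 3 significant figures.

2.02 kg/m²

Rate constant k = F/M = 0.02682 / 3.013 = 0.008901 yr⁻¹.
At the new steady state, source = k·M_new ⇒ M_new = 0.01797 / 0.008901 = 2.019 kg/m².
(Equivalently M_new = M × F_new/F_old = 3.013 × 0.01797/0.02682.)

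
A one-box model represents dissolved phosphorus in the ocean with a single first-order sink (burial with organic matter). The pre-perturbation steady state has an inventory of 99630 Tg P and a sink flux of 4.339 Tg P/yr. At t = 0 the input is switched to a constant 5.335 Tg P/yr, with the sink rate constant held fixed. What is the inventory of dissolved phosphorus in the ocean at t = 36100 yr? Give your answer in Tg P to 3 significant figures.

The sink rate constant is k = F₀/M₀ = 4.339/99630 = 4.355×10^-5 yr⁻¹.
Solving dM/dt = F₁ − kM with M(0) = M₀ gives M(t) = F₁/k + (M₀ − F₁/k)·e^(−kt).
F₁/k = 5.335/4.355×10^-5 = 122500 Tg P; kt = 4.355×10^-5 × 36100 = 1.572, e^(−kt) = 0.2076.
M(36100) = 122500 + (99630 − 122500) × 0.2076 = 122500 − 4747 = 117750 Tg P.

118000 Tg P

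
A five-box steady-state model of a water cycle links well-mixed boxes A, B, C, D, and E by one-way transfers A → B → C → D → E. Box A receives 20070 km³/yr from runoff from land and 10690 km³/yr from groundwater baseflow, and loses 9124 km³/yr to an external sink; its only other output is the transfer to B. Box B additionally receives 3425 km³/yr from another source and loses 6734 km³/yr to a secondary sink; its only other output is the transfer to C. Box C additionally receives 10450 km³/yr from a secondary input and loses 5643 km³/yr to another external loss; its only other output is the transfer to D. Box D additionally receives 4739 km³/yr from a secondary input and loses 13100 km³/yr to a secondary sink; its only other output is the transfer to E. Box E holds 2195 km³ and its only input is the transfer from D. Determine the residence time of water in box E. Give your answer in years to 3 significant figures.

0.149 yr

Box A: F(A→B) = (20070 + 10690) − 9124 = 21636 km³/yr.
Box B: F(B→C) = (21636 + 3425) − 6734 = 18327 km³/yr.
Box C: F(C→D) = (18327 + 10450) − 5643 = 23134 km³/yr.
Box D: F(D→E) = (23134 + 4739) − 13100 = 14773 km³/yr.
Box E throughput = its input = 14773 km³/yr; τ = 2195 / 14773 = 0.1486 yr.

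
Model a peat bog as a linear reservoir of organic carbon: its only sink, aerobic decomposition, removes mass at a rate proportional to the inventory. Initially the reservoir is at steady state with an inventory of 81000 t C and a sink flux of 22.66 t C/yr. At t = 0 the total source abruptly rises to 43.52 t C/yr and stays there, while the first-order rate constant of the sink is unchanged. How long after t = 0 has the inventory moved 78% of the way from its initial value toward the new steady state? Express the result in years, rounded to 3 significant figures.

τ = M₀/F₀ = 81000/22.66 = 3575 yr.
The remaining gap fraction is e^(−t/τ); 78% covered ⇒ e^(−t/τ) = 0.220.
t = −τ ln(0.220) = 3575 × 1.514 = 5412 yr.

5410 yr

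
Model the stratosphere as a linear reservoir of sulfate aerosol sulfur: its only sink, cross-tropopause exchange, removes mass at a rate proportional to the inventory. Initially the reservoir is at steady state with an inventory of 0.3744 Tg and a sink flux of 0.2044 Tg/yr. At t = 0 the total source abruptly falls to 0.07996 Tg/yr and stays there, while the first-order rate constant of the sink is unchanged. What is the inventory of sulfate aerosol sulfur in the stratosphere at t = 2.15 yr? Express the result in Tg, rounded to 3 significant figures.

The sink rate constant is k = F₀/M₀ = 0.2044/0.3744 = 0.5459 yr⁻¹.
Solving dM/dt = F₁ − kM with M(0) = M₀ gives M(t) = F₁/k + (M₀ − F₁/k)·e^(−kt).
F₁/k = 0.07996/0.5459 = 0.14646 Tg; kt = 0.5459 × 2.15 = 1.174, e^(−kt) = 0.3092.
M(2.15) = 0.14646 + (0.3744 − 0.14646) × 0.3092 = 0.14646 + 0.07048 = 0.21694 Tg.

0.217 Tg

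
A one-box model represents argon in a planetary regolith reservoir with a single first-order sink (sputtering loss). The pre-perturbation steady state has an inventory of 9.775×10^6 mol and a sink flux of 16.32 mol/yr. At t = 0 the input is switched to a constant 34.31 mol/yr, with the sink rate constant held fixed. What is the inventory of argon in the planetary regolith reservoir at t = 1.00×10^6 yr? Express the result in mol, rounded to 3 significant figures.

τ = M₀/F₀ = 9.775×10^6/16.32 = 599000 yr; rate constant k = 1/τ.
New steady state M_∞ = F₁/k = F₁·τ = 34.31 × 599000 = 2.0550×10^7 mol.
M(t) = M_∞ + (M₀ − M_∞)·e^(−t/τ); t/τ = 1.00×10^6/599000 = 1.670, so e^(−t/τ) = 0.1883.
M(t) = 2.0550×10^7 − 1.078×10^7 × 0.1883 = 1.8521×10^7 mol.

1.85×10^7 mol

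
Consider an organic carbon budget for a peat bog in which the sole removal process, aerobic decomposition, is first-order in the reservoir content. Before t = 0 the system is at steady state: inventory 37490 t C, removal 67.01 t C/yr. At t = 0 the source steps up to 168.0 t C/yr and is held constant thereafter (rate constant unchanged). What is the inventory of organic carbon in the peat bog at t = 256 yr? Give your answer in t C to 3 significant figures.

The sink rate constant is k = F₀/M₀ = 67.01/37490 = 0.001787 yr⁻¹.
Solving dM/dt = F₁ − kM with M(0) = M₀ gives M(t) = F₁/k + (M₀ − F₁/k)·e^(−kt).
F₁/k = 168.0/0.001787 = 93991 t C; kt = 0.001787 × 256 = 0.4576, e^(−kt) = 0.6328.
M(256) = 93991 + (37490 − 93991) × 0.6328 = 93991 − 35750 = 58236 t C.

58200 t C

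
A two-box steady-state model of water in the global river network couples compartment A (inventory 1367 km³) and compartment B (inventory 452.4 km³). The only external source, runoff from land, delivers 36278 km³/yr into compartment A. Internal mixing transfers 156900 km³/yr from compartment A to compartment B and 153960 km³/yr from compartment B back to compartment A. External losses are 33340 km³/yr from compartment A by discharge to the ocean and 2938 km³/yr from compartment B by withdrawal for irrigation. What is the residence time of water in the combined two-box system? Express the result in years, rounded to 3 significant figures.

0.0502 yr

Treat the two boxes together as one reservoir: the mixing fluxes between them are internal recycling, so τ = ΣM / Σ(external losses).
M_total = 1367 + 452.4 = 1819.4 km³.
ΣF_external_out = 33340 + 2938 = 36278 km³/yr.
τ = M_total / ΣF_ext = 1819.4 / 36278 = 0.05015 yr.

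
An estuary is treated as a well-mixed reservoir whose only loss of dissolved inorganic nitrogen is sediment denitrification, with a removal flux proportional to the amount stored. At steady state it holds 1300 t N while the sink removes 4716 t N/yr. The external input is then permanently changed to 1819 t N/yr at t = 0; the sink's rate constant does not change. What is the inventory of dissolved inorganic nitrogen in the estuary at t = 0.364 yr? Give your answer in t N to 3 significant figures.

715 t N

Residence time τ = M₀/F₀ = 0.2757 yr. The eventual steady state is M_∞ = M₀·(F₁/F₀) = 1300 × 1819/4716 = 501.42 t N.
The anomaly ΔM(t) = M(t) − M_∞ decays as ΔM₀·e^(−t/τ) with ΔM₀ = 1300 − 501.42 = 798.6 t N.
At t = 0.364 yr, e^(−t/τ) = e^(−1.320) = 0.2670, so ΔM = 213.2 t N and M = 501.42 + 213.2 = 714.65 t N.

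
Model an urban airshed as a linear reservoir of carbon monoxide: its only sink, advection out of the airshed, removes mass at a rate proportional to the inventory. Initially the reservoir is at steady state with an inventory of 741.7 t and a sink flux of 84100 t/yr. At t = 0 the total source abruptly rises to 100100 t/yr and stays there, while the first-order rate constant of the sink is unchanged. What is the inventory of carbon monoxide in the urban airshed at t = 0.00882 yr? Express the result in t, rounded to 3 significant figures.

831 t

The sink rate constant is k = F₀/M₀ = 84100/741.7 = 113.4 yr⁻¹.
Solving dM/dt = F₁ − kM with M(0) = M₀ gives M(t) = F₁/k + (M₀ − F₁/k)·e^(−kt).
F₁/k = 100100/113.4 = 882.81 t; kt = 113.4 × 0.00882 = 1.000, e^(−kt) = 0.3678.
M(0.00882) = 882.81 + (741.7 − 882.81) × 0.3678 = 882.81 − 51.91 = 830.90 t.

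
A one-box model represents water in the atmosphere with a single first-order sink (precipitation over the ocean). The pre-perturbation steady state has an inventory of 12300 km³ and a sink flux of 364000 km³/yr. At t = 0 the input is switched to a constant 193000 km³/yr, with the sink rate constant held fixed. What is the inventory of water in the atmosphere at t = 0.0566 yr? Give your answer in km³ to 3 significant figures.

7600 km³

τ = M₀/F₀ = 12300/364000 = 0.03379 yr; rate constant k = 1/τ.
New steady state M_∞ = F₁/k = F₁·τ = 193000 × 0.03379 = 6521.7 km³.
M(t) = M_∞ + (M₀ − M_∞)·e^(−t/τ); t/τ = 0.0566/0.03379 = 1.675, so e^(−t/τ) = 0.1873.
M(t) = 6521.7 + 5778 × 0.1873 = 7604.0 km³.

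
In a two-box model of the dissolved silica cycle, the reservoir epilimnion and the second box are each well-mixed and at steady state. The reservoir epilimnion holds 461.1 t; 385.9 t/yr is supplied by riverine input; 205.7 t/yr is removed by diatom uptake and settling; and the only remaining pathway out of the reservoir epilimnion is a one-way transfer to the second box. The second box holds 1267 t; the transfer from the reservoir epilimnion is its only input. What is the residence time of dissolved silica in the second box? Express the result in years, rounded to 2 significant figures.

Balance the reservoir epilimnion: ΣF_in = 385.90 t/yr.
Transfer to the second box = ΣF_in − (205.7) = 180.20 t/yr.
At steady state the output of the second box equals its input, 180.20 t/yr.
τ = M / F = 1267 / 180.20 = 7.031 yr.

7.0 yr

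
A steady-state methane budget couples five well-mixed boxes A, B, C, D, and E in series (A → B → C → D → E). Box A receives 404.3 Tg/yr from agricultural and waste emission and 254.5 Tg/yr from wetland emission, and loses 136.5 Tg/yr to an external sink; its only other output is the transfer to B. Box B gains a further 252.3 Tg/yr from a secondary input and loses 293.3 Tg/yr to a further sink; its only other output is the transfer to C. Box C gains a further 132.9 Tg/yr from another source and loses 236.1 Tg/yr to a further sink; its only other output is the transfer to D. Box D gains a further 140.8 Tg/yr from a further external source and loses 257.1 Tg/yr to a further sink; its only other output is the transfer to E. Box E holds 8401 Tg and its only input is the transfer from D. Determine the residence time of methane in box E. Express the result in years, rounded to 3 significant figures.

32.1 yr

Box A: F(A→B) = (404.3 + 254.5) − 136.5 = 522.30 Tg/yr.
Box B: F(B→C) = (522.30 + 252.3) − 293.3 = 481.30 Tg/yr.
Box C: F(C→D) = (481.30 + 132.9) − 236.1 = 378.10 Tg/yr.
Box D: F(D→E) = (378.10 + 140.8) − 257.1 = 261.80 Tg/yr.
Box E throughput = its input = 261.80 Tg/yr; τ = 8401 / 261.80 = 32.09 yr.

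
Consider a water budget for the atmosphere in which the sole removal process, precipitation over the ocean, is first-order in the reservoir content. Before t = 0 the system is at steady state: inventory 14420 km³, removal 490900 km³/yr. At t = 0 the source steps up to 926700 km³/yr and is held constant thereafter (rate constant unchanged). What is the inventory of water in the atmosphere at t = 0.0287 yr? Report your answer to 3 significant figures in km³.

Residence time τ = M₀/F₀ = 0.02937 yr. The eventual steady state is M_∞ = M₀·(F₁/F₀) = 14420 × 926700/490900 = 27221 km³.
The anomaly ΔM(t) = M(t) − M_∞ decays as ΔM₀·e^(−t/τ) with ΔM₀ = 14420 − 27221 = −12800 km³.
At t = 0.0287 yr, e^(−t/τ) = e^(−0.9770) = 0.3764, so ΔM = −4819 km³ and M = 27221 − 4819 = 22403 km³.

22400 km³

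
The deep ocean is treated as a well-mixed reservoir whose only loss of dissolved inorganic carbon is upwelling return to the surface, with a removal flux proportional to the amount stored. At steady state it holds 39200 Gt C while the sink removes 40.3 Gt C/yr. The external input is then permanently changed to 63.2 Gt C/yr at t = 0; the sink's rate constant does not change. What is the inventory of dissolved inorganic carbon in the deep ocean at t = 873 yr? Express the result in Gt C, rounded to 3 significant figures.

52400 Gt C

Residence time τ = M₀/F₀ = 972.7 yr. The eventual steady state is M_∞ = M₀·(F₁/F₀) = 39200 × 63.2/40.3 = 61475 Gt C.
The anomaly ΔM(t) = M(t) − M_∞ decays as ΔM₀·e^(−t/τ) with ΔM₀ = 39200 − 61475 = −22270 Gt C.
At t = 873 yr, e^(−t/τ) = e^(−0.8975) = 0.4076, so ΔM = −9079 Gt C and M = 61475 − 9079 = 52396 Gt C.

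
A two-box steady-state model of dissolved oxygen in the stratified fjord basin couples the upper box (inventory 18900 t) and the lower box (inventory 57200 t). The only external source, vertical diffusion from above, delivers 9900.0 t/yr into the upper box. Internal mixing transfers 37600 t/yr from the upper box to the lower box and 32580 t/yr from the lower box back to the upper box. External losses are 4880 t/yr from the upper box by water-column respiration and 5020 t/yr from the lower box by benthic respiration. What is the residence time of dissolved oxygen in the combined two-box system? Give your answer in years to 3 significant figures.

For the system as a whole, the A↔B exchange is internal and contributes nothing to the throughput; only the external sinks remove mass.
M_total = 18900 + 57200 = 76100 t.
ΣF_external_out = 4880 + 5020 = 9900.0 t/yr.
τ = M_total / ΣF_ext = 76100 / 9900.0 = 7.687 yr.

7.69 yr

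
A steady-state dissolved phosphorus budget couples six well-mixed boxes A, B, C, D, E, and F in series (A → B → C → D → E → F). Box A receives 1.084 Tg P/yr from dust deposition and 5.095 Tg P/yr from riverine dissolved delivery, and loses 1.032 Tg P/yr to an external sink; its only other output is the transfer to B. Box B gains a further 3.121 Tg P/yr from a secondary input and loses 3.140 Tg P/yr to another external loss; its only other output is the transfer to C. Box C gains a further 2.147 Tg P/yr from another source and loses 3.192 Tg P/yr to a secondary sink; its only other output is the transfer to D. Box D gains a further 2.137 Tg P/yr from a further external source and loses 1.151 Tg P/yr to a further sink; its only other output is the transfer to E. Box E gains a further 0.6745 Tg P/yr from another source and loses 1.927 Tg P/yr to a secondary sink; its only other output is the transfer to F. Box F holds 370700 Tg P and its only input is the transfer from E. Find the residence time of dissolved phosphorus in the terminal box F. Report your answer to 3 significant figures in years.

97100 yr

Box A: F(A→B) = (1.084 + 5.095) − 1.032 = 5.1470 Tg P/yr.
Box B: F(B→C) = (5.1470 + 3.121) − 3.140 = 5.1280 Tg P/yr.
Box C: F(C→D) = (5.1280 + 2.147) − 3.192 = 4.0830 Tg P/yr.
Box D: F(D→E) = (4.0830 + 2.137) − 1.151 = 5.0690 Tg P/yr.
Box E: F(E→F) = (5.0690 + 0.6745) − 1.927 = 3.8165 Tg P/yr.
Box F throughput = its input = 3.8165 Tg P/yr; τ = 370700 / 3.8165 = 97130 yr.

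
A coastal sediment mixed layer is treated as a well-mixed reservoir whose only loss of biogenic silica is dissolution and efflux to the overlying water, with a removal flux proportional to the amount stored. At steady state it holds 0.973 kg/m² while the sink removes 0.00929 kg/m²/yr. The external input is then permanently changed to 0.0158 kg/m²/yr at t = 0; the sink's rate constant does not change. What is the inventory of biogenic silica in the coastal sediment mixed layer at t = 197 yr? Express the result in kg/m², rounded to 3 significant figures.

1.55 kg/m²

The sink rate constant is k = F₀/M₀ = 0.00929/0.973 = 0.009548 yr⁻¹.
Solving dM/dt = F₁ − kM with M(0) = M₀ gives M(t) = F₁/k + (M₀ − F₁/k)·e^(−kt).
F₁/k = 0.0158/0.009548 = 1.6548 kg/m²; kt = 0.009548 × 197 = 1.881, e^(−kt) = 0.1525.
M(197) = 1.6548 + (0.973 − 1.6548) × 0.1525 = 1.6548 − 0.1039 = 1.5509 kg/m².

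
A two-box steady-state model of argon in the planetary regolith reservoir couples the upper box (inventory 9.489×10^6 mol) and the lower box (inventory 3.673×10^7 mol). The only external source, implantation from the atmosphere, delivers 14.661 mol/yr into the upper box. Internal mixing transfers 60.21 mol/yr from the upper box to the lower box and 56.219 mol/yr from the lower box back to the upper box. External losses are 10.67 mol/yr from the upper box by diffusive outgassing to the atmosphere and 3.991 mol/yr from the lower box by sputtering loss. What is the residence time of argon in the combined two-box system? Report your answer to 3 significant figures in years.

3.15×10^6 yr

Residence time in the combined system uses the total inventory and the total *external* removal — internal exchanges between the two boxes cancel.
M_total = 9.489×10^6 + 3.673×10^7 = 4.6219×10^7 mol.
ΣF_external_out = 10.67 + 3.991 = 14.661 mol/yr.
τ = M_total / ΣF_ext = 4.6219×10^7 / 14.661 = 3.153×10^6 yr.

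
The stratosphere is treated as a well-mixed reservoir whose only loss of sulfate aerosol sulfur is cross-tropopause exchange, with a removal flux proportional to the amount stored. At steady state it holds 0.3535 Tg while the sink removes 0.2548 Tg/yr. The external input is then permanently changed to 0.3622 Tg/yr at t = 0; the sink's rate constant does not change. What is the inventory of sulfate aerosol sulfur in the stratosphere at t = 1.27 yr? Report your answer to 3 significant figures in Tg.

τ = M₀/F₀ = 0.3535/0.2548 = 1.387 yr; rate constant k = 1/τ.
New steady state M_∞ = F₁/k = F₁·τ = 0.3622 × 1.387 = 0.50250 Tg.
M(t) = M_∞ + (M₀ − M_∞)·e^(−t/τ); t/τ = 1.27/1.387 = 0.9154, so e^(−t/τ) = 0.4004.
M(t) = 0.50250 − 0.1490 × 0.4004 = 0.44285 Tg.

0.443 Tg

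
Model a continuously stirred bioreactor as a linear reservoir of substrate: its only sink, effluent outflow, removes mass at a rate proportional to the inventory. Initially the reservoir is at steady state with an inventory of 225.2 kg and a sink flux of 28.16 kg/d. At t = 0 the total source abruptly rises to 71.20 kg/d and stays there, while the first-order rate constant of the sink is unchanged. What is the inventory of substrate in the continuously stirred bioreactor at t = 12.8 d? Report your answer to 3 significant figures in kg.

500 kg

Residence time τ = M₀/F₀ = 7.997 d. The eventual steady state is M_∞ = M₀·(F₁/F₀) = 225.2 × 71.20/28.16 = 569.40 kg.
The anomaly ΔM(t) = M(t) − M_∞ decays as ΔM₀·e^(−t/τ) with ΔM₀ = 225.2 − 569.40 = −344.2 kg.
At t = 12.8 d, e^(−t/τ) = e^(−1.601) = 0.2018, so ΔM = −69.45 kg and M = 569.40 − 69.45 = 499.94 kg.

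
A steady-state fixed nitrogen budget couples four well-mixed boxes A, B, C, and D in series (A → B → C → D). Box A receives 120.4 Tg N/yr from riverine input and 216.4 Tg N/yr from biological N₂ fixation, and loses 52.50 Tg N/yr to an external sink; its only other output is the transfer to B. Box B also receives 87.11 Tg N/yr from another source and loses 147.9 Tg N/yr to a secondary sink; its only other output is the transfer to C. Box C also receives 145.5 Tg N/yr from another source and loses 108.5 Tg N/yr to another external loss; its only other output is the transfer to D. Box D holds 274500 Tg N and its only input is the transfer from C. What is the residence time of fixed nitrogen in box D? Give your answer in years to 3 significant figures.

1050 yr

Box A: F(A→B) = (120.4 + 216.4) − 52.50 = 284.30 Tg N/yr.
Box B: F(B→C) = (284.30 + 87.11) − 147.9 = 223.51 Tg N/yr.
Box C: F(C→D) = (223.51 + 145.5) − 108.5 = 260.51 Tg N/yr.
Box D throughput = its input = 260.51 Tg N/yr; τ = 274500 / 260.51 = 1054 yr.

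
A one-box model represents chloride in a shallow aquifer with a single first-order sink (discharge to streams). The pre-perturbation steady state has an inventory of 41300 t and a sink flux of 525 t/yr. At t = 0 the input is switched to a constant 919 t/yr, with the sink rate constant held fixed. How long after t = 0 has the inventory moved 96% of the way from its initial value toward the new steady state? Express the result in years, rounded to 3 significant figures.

253 yr

τ = M₀/F₀ = 41300/525 = 78.67 yr.
The remaining gap fraction is e^(−t/τ); 96% covered ⇒ e^(−t/τ) = 0.0400.
t = −τ ln(0.0400) = 78.67 × 3.219 = 253.2 yr.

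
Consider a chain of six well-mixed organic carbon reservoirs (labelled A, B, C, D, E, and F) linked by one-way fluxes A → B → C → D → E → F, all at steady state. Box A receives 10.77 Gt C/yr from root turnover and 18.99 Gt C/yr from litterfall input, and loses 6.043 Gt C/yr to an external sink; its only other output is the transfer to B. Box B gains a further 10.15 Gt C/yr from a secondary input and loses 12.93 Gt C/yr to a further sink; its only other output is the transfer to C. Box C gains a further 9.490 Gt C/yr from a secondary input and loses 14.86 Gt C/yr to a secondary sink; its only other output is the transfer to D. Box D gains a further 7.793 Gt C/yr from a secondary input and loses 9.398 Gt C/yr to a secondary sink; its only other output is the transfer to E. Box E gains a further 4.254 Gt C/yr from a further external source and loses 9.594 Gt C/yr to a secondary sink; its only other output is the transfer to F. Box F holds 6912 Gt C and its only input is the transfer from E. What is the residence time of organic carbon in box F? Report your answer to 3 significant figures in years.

Box A: F(A→B) = (10.77 + 18.99) − 6.043 = 23.717 Gt C/yr.
Box B: F(B→C) = (23.717 + 10.15) − 12.93 = 20.937 Gt C/yr.
Box C: F(C→D) = (20.937 + 9.490) − 14.86 = 15.567 Gt C/yr.
Box D: F(D→E) = (15.567 + 7.793) − 9.398 = 13.962 Gt C/yr.
Box E: F(E→F) = (13.962 + 4.254) − 9.594 = 8.6220 Gt C/yr.
Box F throughput = its input = 8.6220 Gt C/yr; τ = 6912 / 8.6220 = 801.7 yr.

802 yr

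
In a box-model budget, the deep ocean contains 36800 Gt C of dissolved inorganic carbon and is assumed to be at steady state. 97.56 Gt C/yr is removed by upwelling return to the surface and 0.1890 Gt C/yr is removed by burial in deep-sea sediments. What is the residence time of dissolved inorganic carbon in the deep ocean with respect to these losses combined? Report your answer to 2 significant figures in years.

Total removal = 97.56 + 0.1890 = 97.749 Gt C/yr.
τ = M / ΣF_out = 36800 / 97.749 = 376.5 yr.

380 yr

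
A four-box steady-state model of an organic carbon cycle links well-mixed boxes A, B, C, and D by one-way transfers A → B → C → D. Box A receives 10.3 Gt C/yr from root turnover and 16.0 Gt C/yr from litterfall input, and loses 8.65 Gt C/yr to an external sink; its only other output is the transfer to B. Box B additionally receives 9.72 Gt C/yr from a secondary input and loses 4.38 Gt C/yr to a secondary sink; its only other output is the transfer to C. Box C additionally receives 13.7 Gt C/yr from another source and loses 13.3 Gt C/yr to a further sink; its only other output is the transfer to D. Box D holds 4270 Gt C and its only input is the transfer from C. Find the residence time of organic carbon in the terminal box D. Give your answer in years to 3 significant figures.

Box A: F(A→B) = (10.3 + 16.0) − 8.65 = 17.650 Gt C/yr.
Box B: F(B→C) = (17.650 + 9.72) − 4.38 = 22.990 Gt C/yr.
Box C: F(C→D) = (22.990 + 13.7) − 13.3 = 23.390 Gt C/yr.
Box D throughput = its input = 23.390 Gt C/yr; τ = 4270 / 23.390 = 182.6 yr.

183 yr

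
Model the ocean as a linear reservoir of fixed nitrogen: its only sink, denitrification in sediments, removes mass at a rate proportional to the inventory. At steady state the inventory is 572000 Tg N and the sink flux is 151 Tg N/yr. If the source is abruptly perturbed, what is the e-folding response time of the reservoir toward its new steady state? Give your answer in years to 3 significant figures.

For a linear reservoir the response time equals the residence time τ = M/F.
τ = 572000 / 151 = 3788 yr.

3790 yr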